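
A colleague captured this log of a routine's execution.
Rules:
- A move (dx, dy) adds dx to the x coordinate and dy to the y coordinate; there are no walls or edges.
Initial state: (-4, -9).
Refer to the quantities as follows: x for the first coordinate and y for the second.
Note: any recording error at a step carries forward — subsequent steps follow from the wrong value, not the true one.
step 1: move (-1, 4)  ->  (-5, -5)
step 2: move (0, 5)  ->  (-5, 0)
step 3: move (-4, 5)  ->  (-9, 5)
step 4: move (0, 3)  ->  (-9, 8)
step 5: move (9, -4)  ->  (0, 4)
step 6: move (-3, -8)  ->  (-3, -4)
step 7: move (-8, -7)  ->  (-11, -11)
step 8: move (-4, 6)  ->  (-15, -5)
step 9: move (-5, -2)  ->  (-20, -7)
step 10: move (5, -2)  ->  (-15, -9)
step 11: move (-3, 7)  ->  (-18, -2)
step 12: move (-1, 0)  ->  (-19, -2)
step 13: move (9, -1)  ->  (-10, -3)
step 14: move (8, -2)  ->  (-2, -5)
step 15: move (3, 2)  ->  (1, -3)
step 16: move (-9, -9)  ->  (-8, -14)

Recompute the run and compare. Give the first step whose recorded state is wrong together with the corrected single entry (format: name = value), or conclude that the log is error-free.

step 1: x = -4 + (-1) = -5, y = -9 + (4) = -5 -> in agreement
step 2: x = -5 + (0) = -5, y = -5 + (5) = 0 -> no discrepancy
step 3: x = -5 + (-4) = -9, y = 0 + (5) = 5 -> in agreement
step 4: x = -9 + (0) = -9, y = 5 + (3) = 8 -> confirmed correct
step 5: x = -9 + (9) = 0, y = 8 + (-4) = 4 -> agrees with the log
step 6: x = 0 + (-3) = -3, y = 4 + (-8) = -4 -> verified
step 7: x = -3 + (-8) = -11, y = -4 + (-7) = -11 -> checks out
step 8: x = -11 + (-4) = -15, y = -11 + (6) = -5 -> same as recorded
step 9: x = -15 + (-5) = -20, y = -5 + (-2) = -7 -> agrees with the log
step 10: x = -20 + (5) = -15, y = -7 + (-2) = -9 -> checks out
step 11: x = -15 + (-3) = -18, y = -9 + (7) = -2 -> checks out
step 12: x = -18 + (-1) = -19, y = -2 + (0) = -2 -> verified
step 13: x = -19 + (9) = -10, y = -2 + (-1) = -3 -> agrees with the log
step 14: x = -10 + (8) = -2, y = -3 + (-2) = -5 -> same as recorded
step 15: x = -2 + (3) = 1, y = -5 + (2) = -3 -> in agreement
step 16: x = 1 + (-9) = -8, y = -3 + (-9) = -12 -> first mismatch against the log
The earliest wrong entry is at step 16: it should read y = -12.

step 16, y = -12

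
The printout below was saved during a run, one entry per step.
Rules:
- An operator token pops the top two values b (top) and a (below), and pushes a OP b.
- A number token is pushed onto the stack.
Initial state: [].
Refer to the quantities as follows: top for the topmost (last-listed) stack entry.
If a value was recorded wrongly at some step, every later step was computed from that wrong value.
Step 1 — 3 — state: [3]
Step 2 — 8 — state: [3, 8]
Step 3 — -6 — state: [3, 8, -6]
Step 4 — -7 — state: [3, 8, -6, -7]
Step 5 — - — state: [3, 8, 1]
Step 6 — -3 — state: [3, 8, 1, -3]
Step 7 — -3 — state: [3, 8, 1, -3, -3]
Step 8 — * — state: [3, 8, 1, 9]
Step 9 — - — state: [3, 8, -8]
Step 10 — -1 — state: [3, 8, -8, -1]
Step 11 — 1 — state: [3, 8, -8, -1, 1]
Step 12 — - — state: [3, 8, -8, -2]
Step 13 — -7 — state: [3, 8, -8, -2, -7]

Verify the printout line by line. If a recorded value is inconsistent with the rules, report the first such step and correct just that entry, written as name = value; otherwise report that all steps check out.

no error

Recomputing the run from the initial state:
step 1: [3]
step 2: [3, 8]
step 3: [3, 8, -6]
step 4: [3, 8, -6, -7]
step 5: [3, 8, 1]
step 6: [3, 8, 1, -3]
step 7: [3, 8, 1, -3, -3]
step 8: [3, 8, 1, 9]
step 9: [3, 8, -8]
step 10: [3, 8, -8, -1]
step 11: [3, 8, -8, -1, 1]
step 12: [3, 8, -8, -2]
step 13: [3, 8, -8, -2, -7]
This matches the printout at every step.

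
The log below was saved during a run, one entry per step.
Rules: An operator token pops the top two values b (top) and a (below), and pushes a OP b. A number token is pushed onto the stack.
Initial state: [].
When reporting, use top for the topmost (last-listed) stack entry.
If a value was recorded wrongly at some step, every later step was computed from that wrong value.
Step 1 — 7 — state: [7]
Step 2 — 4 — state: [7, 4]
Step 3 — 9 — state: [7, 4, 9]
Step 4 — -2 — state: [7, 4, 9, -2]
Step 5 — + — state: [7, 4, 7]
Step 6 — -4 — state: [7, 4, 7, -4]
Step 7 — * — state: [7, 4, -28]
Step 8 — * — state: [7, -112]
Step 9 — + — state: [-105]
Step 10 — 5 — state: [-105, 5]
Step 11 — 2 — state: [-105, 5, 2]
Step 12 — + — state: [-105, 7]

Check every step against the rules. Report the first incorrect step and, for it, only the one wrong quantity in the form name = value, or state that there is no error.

Recomputing the run from the initial state:
step 1: [7]
step 2: [7, 4]
step 3: [7, 4, 9]
step 4: [7, 4, 9, -2]
step 5: [7, 4, 7]
step 6: [7, 4, 7, -4]
step 7: [7, 4, -28]
step 8: [7, -112]
step 9: [-105]
step 10: [-105, 5]
step 11: [-105, 5, 2]
step 12: [-105, 7]
This matches the log at every step.

no error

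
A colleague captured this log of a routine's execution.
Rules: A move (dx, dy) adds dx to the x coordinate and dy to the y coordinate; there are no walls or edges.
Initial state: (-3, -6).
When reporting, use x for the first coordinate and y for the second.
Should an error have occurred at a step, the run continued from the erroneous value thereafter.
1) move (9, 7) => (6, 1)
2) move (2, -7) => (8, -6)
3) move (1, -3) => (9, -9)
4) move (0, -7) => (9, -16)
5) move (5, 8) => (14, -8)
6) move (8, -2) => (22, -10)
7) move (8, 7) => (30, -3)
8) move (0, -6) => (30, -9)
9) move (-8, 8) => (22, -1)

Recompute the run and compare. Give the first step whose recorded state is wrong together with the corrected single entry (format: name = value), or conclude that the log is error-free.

no error

Step 1: x = -3 + (9) = 6, y = -6 + (7) = 1 — matches.
Step 2: x = 6 + (2) = 8, y = 1 + (-7) = -6 — consistent with the log.
Step 3: x = 8 + (1) = 9, y = -6 + (-3) = -9 — exactly as logged.
Step 4: x = 9 + (0) = 9, y = -9 + (-7) = -16 — consistent with the log.
Step 5: x = 9 + (5) = 14, y = -16 + (8) = -8 — consistent with the log.
Step 6: x = 14 + (8) = 22, y = -8 + (-2) = -10 — checks out.
Step 7: x = 22 + (8) = 30, y = -10 + (7) = -3 — checks out.
Step 8: x = 30 + (0) = 30, y = -3 + (-6) = -9 — consistent with the log.
Step 9: x = 30 + (-8) = 22, y = -9 + (8) = -1 — in agreement.
All entries verified; no error found.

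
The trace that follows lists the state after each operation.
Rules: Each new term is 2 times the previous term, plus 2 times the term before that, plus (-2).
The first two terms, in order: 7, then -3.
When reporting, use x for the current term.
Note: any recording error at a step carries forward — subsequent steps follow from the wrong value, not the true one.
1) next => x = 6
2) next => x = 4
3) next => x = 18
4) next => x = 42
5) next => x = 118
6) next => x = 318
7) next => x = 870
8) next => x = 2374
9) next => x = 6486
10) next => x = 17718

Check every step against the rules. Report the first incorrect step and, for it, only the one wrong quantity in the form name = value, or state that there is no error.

Recomputing the run from the initial state:
step 1: x = 6
step 2: x = 4
step 3: x = 18
step 4: x = 42
step 5: x = 118
step 6: x = 318
step 7: x = 870
step 8: x = 2374
step 9: x = 6486
step 10: x = 17718
This matches the trace at every step.

no error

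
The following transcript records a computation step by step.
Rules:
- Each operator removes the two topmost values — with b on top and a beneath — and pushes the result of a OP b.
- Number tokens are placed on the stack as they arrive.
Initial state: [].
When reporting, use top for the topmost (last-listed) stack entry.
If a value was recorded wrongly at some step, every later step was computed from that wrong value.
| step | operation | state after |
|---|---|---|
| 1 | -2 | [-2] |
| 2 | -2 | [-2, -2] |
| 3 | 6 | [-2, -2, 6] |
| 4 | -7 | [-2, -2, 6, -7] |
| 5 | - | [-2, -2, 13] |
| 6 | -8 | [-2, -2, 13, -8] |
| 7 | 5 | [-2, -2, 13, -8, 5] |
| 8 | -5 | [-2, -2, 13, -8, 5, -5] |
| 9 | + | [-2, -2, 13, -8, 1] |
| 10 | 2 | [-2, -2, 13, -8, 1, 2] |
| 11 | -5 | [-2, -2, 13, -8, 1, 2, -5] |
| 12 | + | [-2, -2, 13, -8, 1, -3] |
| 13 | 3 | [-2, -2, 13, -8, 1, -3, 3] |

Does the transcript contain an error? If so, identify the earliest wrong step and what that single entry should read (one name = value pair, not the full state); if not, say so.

step 9, top = 0

1. push -2: top = -2 (same as recorded)
2. push -2: top = -2 (consistent with the transcript)
3. push 6: top = 6 (consistent with the transcript)
4. push -7: top = -7 (exactly as logged)
5. 6 - -7 = 13 (verified)
6. push -8: top = -8 (consistent with the transcript)
7. push 5: top = 5 (confirmed correct)
8. push -5: top = -5 (matches)
9. 5 + -5 = 0 (the recorded entry deviates here)
Step 9 is the first one off; corrected, top = 0.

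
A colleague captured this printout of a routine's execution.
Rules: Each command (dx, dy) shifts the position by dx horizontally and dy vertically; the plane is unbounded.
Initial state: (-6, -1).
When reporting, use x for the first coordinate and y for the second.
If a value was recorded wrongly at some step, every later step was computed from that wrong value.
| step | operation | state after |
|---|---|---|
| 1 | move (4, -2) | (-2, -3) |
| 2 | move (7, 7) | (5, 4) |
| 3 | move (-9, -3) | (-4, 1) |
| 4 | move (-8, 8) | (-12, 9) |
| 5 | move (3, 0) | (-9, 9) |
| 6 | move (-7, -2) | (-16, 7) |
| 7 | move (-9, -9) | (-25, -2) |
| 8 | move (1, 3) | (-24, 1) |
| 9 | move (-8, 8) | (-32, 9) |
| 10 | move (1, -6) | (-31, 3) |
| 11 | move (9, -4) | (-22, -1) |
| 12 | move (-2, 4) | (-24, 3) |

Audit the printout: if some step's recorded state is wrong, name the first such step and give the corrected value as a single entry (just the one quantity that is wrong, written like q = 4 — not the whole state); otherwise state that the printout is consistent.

no error

Recomputing the run from the initial state:
step 1: x = -2, y = -3
step 2: x = 5, y = 4
step 3: x = -4, y = 1
step 4: x = -12, y = 9
step 5: x = -9, y = 9
step 6: x = -16, y = 7
step 7: x = -25, y = -2
step 8: x = -24, y = 1
step 9: x = -32, y = 9
step 10: x = -31, y = 3
step 11: x = -22, y = -1
step 12: x = -24, y = 3
This matches the printout at every step.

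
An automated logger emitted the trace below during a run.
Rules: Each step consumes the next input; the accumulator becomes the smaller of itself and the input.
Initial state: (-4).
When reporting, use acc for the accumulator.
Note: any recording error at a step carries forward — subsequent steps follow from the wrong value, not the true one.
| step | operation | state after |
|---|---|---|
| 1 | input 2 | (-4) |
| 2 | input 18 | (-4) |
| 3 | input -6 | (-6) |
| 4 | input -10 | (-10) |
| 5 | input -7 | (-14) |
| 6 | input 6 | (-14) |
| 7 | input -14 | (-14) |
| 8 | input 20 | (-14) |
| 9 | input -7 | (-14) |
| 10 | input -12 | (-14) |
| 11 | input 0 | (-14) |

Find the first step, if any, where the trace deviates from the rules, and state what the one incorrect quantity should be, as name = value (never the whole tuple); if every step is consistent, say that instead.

Step 1: acc = min(-4, 2) = -4 — checks out.
Step 2: acc = min(-4, 18) = -4 — confirmed correct.
Step 3: acc = min(-4, -6) = -6 — verified.
Step 4: acc = min(-6, -10) = -10 — exactly as logged.
Step 5: acc = min(-10, -7) = -10 — not what was recorded.
First deviation found at step 5; the corrected entry is acc = -10.

step 5, acc = -10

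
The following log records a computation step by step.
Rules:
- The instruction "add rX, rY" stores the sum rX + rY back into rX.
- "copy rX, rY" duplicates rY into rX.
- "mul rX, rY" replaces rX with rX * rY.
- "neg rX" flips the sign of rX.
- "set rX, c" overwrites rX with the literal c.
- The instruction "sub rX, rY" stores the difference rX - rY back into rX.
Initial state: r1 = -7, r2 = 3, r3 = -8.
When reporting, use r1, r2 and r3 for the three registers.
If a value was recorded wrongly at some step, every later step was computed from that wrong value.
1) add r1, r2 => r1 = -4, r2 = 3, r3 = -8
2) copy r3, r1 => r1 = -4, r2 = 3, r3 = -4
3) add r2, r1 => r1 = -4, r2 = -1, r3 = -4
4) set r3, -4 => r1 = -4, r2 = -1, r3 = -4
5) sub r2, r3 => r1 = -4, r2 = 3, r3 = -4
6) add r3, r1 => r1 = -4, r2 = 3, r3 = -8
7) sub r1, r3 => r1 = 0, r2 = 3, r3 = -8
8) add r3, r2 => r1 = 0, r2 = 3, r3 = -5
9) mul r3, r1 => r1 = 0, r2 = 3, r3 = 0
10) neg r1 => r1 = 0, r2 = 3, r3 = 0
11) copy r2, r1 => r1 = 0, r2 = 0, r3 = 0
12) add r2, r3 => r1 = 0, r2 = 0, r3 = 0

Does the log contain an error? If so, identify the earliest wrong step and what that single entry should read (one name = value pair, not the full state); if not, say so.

Step 1: r1 = -7 + 3 = -4 — no discrepancy.
Step 2: r3 = -4 — agrees with the log.
Step 3: r2 = 3 + -4 = -1 — exactly as logged.
Step 4: r3 = -4 — agrees with the log.
Step 5: r2 = -1 - -4 = 3 — checks out.
Step 6: r3 = -4 + -4 = -8 — matches.
Step 7: r1 = -4 - -8 = 4 — not what was recorded.
Conclusion: step 7 carries the first error; the entry should be r1 = 4.

step 7, r1 = 4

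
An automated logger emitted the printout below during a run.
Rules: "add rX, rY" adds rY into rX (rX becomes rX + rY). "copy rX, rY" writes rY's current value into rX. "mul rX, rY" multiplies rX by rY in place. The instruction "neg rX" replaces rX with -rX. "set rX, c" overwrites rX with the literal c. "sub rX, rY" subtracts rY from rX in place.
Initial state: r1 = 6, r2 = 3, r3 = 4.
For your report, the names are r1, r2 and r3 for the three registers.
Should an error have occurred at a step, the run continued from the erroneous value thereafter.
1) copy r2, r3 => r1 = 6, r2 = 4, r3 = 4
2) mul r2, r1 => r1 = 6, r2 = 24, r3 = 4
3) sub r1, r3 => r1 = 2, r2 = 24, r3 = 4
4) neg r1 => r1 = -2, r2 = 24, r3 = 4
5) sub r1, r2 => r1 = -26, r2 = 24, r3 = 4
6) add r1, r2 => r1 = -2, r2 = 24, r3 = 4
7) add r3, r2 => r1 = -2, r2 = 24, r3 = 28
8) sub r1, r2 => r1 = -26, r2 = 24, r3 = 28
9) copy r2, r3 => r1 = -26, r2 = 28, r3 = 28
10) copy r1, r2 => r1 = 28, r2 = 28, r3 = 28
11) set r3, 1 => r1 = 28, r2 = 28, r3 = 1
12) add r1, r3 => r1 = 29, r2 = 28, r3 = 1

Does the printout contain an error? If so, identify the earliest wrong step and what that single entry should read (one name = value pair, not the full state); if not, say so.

no error

Recomputing the run from the initial state:
step 1: r1 = 6, r2 = 4, r3 = 4
step 2: r1 = 6, r2 = 24, r3 = 4
step 3: r1 = 2, r2 = 24, r3 = 4
step 4: r1 = -2, r2 = 24, r3 = 4
step 5: r1 = -26, r2 = 24, r3 = 4
step 6: r1 = -2, r2 = 24, r3 = 4
step 7: r1 = -2, r2 = 24, r3 = 28
step 8: r1 = -26, r2 = 24, r3 = 28
step 9: r1 = -26, r2 = 28, r3 = 28
step 10: r1 = 28, r2 = 28, r3 = 28
step 11: r1 = 28, r2 = 28, r3 = 1
step 12: r1 = 29, r2 = 28, r3 = 1
This matches the printout at every step.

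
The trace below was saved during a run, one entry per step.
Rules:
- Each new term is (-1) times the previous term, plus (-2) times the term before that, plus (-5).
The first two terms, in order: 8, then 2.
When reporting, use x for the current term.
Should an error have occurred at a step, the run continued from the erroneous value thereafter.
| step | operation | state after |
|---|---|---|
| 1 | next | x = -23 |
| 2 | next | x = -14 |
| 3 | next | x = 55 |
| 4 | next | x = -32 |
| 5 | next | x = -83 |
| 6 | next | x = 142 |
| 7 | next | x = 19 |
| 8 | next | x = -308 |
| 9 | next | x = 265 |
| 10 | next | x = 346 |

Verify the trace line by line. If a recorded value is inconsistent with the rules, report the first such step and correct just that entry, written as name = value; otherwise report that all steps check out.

Step 1: x = -1*(2) + (-2)*(8) + (-5) = -23 — matches.
Step 2: x = -1*(-23) + (-2)*(2) + (-5) = 14 — the recorded entry deviates here.
First deviation found at step 2; the corrected entry is x = 14.

step 2, x = 14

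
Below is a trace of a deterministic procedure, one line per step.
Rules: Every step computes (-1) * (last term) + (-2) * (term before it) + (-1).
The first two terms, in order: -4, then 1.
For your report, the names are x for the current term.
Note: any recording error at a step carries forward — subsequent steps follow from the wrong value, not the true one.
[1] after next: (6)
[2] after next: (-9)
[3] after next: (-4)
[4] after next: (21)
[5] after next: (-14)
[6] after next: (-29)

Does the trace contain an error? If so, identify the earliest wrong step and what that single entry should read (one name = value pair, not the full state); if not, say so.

no error

1. x = -1*(1) + (-2)*(-4) + (-1) = 6 (checks out)
2. x = -1*(6) + (-2)*(1) + (-1) = -9 (exactly as logged)
3. x = -1*(-9) + (-2)*(6) + (-1) = -4 (confirmed correct)
4. x = -1*(-4) + (-2)*(-9) + (-1) = 21 (agrees with the trace)
5. x = -1*(21) + (-2)*(-4) + (-1) = -14 (same as recorded)
6. x = -1*(-14) + (-2)*(21) + (-1) = -29 (exactly as logged)
No step deviates from the rules.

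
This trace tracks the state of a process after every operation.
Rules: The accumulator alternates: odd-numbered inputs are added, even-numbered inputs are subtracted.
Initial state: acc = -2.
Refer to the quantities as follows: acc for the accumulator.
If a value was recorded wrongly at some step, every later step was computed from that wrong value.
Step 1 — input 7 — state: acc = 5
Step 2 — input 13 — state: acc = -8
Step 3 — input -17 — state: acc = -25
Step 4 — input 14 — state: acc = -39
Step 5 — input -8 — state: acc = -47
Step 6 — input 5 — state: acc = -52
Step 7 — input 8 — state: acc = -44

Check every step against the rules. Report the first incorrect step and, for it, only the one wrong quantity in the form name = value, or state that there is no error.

Recomputing the run from the initial state:
step 1: acc = 5
step 2: acc = -8
step 3: acc = -25
step 4: acc = -39
step 5: acc = -47
step 6: acc = -52
step 7: acc = -44
This matches the trace at every step.

no error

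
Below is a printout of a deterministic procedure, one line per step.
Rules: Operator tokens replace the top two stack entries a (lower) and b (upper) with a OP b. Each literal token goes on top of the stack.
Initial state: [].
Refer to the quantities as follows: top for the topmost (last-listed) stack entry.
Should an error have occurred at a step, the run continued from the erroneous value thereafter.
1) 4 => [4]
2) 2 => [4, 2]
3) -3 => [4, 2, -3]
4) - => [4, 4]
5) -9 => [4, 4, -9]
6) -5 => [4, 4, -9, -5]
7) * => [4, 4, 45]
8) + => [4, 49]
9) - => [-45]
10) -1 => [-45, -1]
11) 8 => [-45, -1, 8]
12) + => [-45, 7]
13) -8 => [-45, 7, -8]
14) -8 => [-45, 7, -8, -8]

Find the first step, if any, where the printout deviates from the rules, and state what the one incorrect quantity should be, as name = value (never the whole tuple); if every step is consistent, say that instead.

Step 1: push 4: top = 4 — in agreement.
Step 2: push 2: top = 2 — exactly as logged.
Step 3: push -3: top = -3 — no discrepancy.
Step 4: 2 - -3 = 5 — this is not what the printout shows.
The earliest wrong entry is at step 4: it should read top = 5.

step 4, top = 5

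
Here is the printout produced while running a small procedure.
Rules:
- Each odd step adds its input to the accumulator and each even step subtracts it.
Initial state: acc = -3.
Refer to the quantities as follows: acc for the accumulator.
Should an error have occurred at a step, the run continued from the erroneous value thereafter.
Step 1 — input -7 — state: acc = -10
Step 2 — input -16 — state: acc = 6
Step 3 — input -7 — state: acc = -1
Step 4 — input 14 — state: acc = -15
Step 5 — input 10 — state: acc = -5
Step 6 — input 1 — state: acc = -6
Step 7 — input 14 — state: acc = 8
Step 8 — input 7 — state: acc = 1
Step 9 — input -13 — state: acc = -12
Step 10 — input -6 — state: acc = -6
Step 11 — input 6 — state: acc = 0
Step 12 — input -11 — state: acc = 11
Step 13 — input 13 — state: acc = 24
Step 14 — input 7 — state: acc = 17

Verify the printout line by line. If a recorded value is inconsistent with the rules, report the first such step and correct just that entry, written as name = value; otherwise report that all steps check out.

no error

1. acc = -3 + -7 = -10 (no discrepancy)
2. acc = -10 - -16 = 6 (in agreement)
3. acc = 6 + -7 = -1 (confirmed correct)
4. acc = -1 - 14 = -15 (agrees with the printout)
5. acc = -15 + 10 = -5 (agrees with the printout)
6. acc = -5 - 1 = -6 (exactly as logged)
7. acc = -6 + 14 = 8 (confirmed correct)
8. acc = 8 - 7 = 1 (in agreement)
9. acc = 1 + -13 = -12 (same as recorded)
10. acc = -12 - -6 = -6 (same as recorded)
11. acc = -6 + 6 = 0 (exactly as logged)
12. acc = 0 - -11 = 11 (same as recorded)
13. acc = 11 + 13 = 24 (same as recorded)
14. acc = 24 - 7 = 17 (same as recorded)
All entries verified; no error found.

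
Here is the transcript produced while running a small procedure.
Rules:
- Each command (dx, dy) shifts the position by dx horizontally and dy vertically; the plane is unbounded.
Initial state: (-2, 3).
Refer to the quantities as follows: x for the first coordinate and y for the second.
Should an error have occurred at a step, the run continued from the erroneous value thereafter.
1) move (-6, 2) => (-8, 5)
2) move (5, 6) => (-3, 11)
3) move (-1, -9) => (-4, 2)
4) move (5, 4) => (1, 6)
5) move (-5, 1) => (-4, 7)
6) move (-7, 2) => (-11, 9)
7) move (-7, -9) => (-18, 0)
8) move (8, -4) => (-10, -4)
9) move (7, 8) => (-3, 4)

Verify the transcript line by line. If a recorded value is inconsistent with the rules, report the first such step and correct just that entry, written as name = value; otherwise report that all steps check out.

1. x = -2 + (-6) = -8, y = 3 + (2) = 5 (verified)
2. x = -8 + (5) = -3, y = 5 + (6) = 11 (consistent with the transcript)
3. x = -3 + (-1) = -4, y = 11 + (-9) = 2 (consistent with the transcript)
4. x = -4 + (5) = 1, y = 2 + (4) = 6 (consistent with the transcript)
5. x = 1 + (-5) = -4, y = 6 + (1) = 7 (exactly as logged)
6. x = -4 + (-7) = -11, y = 7 + (2) = 9 (verified)
7. x = -11 + (-7) = -18, y = 9 + (-9) = 0 (consistent with the transcript)
8. x = -18 + (8) = -10, y = 0 + (-4) = -4 (matches)
9. x = -10 + (7) = -3, y = -4 + (8) = 4 (same as recorded)
The whole run recomputes cleanly — no discrepancies.

no error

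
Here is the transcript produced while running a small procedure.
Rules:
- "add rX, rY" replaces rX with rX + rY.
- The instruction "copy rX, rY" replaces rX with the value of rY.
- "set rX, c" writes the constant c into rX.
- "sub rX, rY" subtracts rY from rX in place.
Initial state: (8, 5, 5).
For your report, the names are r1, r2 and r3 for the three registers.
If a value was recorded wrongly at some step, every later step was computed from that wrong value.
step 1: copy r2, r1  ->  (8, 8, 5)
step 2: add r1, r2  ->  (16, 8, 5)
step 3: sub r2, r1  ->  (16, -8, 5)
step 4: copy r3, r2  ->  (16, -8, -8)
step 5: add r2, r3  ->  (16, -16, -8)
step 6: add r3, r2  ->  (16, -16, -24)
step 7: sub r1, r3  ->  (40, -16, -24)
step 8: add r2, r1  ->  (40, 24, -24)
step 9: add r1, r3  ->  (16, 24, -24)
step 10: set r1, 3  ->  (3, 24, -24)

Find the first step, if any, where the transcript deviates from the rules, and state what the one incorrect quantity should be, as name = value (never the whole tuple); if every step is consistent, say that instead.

1. r2 = 8 (checks out)
2. r1 = 8 + 8 = 16 (same as recorded)
3. r2 = 8 - 16 = -8 (checks out)
4. r3 = -8 (confirmed correct)
5. r2 = -8 + -8 = -16 (checks out)
6. r3 = -8 + -16 = -24 (exactly as logged)
7. r1 = 16 - -24 = 40 (no discrepancy)
8. r2 = -16 + 40 = 24 (same as recorded)
9. r1 = 40 + -24 = 16 (checks out)
10. r1 = 3 (same as recorded)
The whole run recomputes cleanly — no discrepancies.

no error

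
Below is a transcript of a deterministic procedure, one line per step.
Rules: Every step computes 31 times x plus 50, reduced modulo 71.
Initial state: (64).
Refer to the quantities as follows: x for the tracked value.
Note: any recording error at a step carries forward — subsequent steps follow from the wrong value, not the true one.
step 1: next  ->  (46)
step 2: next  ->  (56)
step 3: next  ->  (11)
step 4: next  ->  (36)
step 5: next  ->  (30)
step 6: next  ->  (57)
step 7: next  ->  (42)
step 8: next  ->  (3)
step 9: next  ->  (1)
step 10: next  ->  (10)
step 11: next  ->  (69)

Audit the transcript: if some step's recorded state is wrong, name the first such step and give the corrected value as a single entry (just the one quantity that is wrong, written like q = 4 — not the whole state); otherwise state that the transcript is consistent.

1. x = (31*64 + 50) mod 71 = 46 (confirmed correct)
2. x = (31*46 + 50) mod 71 = 56 (matches)
3. x = (31*56 + 50) mod 71 = 11 (verified)
4. x = (31*11 + 50) mod 71 = 36 (checks out)
5. x = (31*36 + 50) mod 71 = 30 (consistent with the transcript)
6. x = (31*30 + 50) mod 71 = 57 (checks out)
7. x = (31*57 + 50) mod 71 = 42 (verified)
8. x = (31*42 + 50) mod 71 = 3 (matches)
9. x = (31*3 + 50) mod 71 = 1 (matches)
10. x = (31*1 + 50) mod 71 = 10 (verified)
11. x = (31*10 + 50) mod 71 = 5 (the transcript has a different value)
So the first discrepancy is step 11, where the right value is x = 5.

step 11, x = 5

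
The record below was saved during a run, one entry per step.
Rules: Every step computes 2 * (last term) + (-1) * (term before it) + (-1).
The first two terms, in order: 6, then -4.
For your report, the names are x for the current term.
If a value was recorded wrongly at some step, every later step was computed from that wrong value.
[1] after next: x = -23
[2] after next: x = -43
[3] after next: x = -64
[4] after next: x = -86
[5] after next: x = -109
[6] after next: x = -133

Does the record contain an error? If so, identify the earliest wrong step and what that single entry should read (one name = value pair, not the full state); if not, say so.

1. x = 2*(-4) + (-1)*(6) + (-1) = -15 (the recorded entry deviates here)
First deviation found at step 1; the corrected entry is x = -15.

step 1, x = -15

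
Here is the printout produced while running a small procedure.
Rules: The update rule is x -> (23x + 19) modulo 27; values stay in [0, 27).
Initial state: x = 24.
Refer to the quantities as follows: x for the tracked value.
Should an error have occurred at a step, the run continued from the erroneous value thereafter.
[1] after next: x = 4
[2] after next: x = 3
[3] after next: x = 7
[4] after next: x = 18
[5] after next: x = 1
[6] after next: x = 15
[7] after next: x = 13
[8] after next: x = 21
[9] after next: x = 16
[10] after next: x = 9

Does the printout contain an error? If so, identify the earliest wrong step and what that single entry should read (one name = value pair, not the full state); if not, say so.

Recomputing the run from the initial state:
step 1: x = 4
step 2: x = 3
step 3: x = 7
step 4: x = 18
step 5: x = 1
step 6: x = 15
step 7: x = 13
step 8: x = 21
step 9: x = 16
step 10: x = 9
This matches the printout at every step.

no error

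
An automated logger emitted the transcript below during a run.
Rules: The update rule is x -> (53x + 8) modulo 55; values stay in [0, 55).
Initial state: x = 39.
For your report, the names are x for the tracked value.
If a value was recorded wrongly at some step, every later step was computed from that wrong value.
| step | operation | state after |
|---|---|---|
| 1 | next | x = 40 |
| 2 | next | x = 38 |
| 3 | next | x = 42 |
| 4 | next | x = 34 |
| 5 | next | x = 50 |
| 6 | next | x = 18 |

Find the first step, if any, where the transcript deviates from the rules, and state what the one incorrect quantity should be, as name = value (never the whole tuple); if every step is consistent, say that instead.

Step 1: x = (53*39 + 8) mod 55 = 40 — matches.
Step 2: x = (53*40 + 8) mod 55 = 38 — same as recorded.
Step 3: x = (53*38 + 8) mod 55 = 42 — confirmed correct.
Step 4: x = (53*42 + 8) mod 55 = 34 — exactly as logged.
Step 5: x = (53*34 + 8) mod 55 = 50 — confirmed correct.
Step 6: x = (53*50 + 8) mod 55 = 18 — in agreement.
No step deviates from the rules.

no error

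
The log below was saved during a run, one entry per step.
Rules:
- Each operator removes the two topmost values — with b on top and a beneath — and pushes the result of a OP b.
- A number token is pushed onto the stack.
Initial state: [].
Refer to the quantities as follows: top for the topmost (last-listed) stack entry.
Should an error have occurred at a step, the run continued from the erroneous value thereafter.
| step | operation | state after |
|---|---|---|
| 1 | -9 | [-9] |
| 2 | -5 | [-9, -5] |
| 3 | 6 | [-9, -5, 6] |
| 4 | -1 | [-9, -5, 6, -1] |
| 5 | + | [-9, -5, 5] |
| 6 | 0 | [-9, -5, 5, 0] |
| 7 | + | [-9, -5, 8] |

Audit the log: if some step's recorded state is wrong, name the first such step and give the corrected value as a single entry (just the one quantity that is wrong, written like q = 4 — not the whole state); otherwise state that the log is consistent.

step 7, top = 5

Step 1: push -9: top = -9 — agrees with the log.
Step 2: push -5: top = -5 — consistent with the log.
Step 3: push 6: top = 6 — checks out.
Step 4: push -1: top = -1 — same as recorded.
Step 5: 6 + -1 = 5 — in agreement.
Step 6: push 0: top = 0 — consistent with the log.
Step 7: 5 + 0 = 5 — the log has a different value.
Step 7 is the first one off; corrected, top = 5.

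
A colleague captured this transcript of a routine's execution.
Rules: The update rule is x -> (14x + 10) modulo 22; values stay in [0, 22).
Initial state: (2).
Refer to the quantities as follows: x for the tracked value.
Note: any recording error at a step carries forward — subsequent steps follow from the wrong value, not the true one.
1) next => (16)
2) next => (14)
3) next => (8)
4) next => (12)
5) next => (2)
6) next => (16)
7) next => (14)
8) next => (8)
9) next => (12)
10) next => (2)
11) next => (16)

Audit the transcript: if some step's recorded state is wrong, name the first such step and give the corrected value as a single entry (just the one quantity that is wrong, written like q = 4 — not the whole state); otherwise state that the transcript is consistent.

no error

step 1: x = (14*2 + 10) mod 22 = 16 -> same as recorded
step 2: x = (14*16 + 10) mod 22 = 14 -> matches
step 3: x = (14*14 + 10) mod 22 = 8 -> exactly as logged
step 4: x = (14*8 + 10) mod 22 = 12 -> confirmed correct
step 5: x = (14*12 + 10) mod 22 = 2 -> exactly as logged
step 6: x = (14*2 + 10) mod 22 = 16 -> in agreement
step 7: x = (14*16 + 10) mod 22 = 14 -> consistent with the transcript
step 8: x = (14*14 + 10) mod 22 = 8 -> verified
step 9: x = (14*8 + 10) mod 22 = 12 -> no discrepancy
step 10: x = (14*12 + 10) mod 22 = 2 -> checks out
step 11: x = (14*2 + 10) mod 22 = 16 -> matches
Nothing is out of place; the run is error-free.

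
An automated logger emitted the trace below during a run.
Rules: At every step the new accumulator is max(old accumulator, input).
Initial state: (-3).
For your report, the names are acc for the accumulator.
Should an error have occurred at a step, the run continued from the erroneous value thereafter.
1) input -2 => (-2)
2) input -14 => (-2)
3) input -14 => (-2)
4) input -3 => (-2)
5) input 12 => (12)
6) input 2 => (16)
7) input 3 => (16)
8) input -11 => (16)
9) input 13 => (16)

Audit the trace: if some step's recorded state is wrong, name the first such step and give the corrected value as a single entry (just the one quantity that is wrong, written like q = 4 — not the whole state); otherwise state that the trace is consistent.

Step 1: acc = max(-3, -2) = -2 — confirmed correct.
Step 2: acc = max(-2, -14) = -2 — no discrepancy.
Step 3: acc = max(-2, -14) = -2 — confirmed correct.
Step 4: acc = max(-2, -3) = -2 — verified.
Step 5: acc = max(-2, 12) = 12 — agrees with the trace.
Step 6: acc = max(12, 2) = 12 — a discrepancy with the trace.
First deviation found at step 6; the corrected entry is acc = 12.

step 6, acc = 12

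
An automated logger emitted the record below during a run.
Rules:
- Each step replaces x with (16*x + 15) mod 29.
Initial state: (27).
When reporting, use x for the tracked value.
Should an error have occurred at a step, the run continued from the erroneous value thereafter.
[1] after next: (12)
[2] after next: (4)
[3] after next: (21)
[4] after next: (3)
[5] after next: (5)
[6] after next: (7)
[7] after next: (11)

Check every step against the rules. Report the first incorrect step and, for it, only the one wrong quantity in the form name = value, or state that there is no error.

step 1: x = (16*27 + 15) mod 29 = 12 -> in agreement
step 2: x = (16*12 + 15) mod 29 = 4 -> matches
step 3: x = (16*4 + 15) mod 29 = 21 -> same as recorded
step 4: x = (16*21 + 15) mod 29 = 3 -> agrees with the record
step 5: x = (16*3 + 15) mod 29 = 5 -> same as recorded
step 6: x = (16*5 + 15) mod 29 = 8 -> the recorded entry deviates here
Step 6 is the first one off; corrected, x = 8.

step 6, x = 8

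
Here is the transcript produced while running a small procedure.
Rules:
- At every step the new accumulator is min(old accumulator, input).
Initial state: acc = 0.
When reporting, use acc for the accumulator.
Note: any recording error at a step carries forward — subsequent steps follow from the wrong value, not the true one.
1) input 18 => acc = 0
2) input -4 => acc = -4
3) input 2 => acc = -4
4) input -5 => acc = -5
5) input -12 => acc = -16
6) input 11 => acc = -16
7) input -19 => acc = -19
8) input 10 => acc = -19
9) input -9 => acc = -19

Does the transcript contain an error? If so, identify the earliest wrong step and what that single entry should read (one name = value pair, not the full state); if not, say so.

Recomputing the run from the initial state:
step 1: acc = 0
step 2: acc = -4
step 3: acc = -4
step 4: acc = -5
step 5: acc = -12
step 6: acc = -12
step 7: acc = -19
step 8: acc = -19
step 9: acc = -19
The first disagreement with the transcript is at step 5, where the value should be acc = -12.

step 5, acc = -12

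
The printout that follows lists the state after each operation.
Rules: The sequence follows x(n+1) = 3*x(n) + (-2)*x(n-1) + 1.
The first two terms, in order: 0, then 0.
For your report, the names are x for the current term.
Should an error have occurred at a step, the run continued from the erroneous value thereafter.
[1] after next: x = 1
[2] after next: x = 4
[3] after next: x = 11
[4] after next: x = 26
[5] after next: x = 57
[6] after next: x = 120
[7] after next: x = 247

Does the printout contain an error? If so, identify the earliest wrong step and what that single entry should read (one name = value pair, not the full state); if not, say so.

Step 1: x = 3*(0) + (-2)*(0) + (1) = 1 — in agreement.
Step 2: x = 3*(1) + (-2)*(0) + (1) = 4 — matches.
Step 3: x = 3*(4) + (-2)*(1) + (1) = 11 — agrees with the printout.
Step 4: x = 3*(11) + (-2)*(4) + (1) = 26 — in agreement.
Step 5: x = 3*(26) + (-2)*(11) + (1) = 57 — agrees with the printout.
Step 6: x = 3*(57) + (-2)*(26) + (1) = 120 — verified.
Step 7: x = 3*(120) + (-2)*(57) + (1) = 247 — no discrepancy.
Every step is consistent.

no error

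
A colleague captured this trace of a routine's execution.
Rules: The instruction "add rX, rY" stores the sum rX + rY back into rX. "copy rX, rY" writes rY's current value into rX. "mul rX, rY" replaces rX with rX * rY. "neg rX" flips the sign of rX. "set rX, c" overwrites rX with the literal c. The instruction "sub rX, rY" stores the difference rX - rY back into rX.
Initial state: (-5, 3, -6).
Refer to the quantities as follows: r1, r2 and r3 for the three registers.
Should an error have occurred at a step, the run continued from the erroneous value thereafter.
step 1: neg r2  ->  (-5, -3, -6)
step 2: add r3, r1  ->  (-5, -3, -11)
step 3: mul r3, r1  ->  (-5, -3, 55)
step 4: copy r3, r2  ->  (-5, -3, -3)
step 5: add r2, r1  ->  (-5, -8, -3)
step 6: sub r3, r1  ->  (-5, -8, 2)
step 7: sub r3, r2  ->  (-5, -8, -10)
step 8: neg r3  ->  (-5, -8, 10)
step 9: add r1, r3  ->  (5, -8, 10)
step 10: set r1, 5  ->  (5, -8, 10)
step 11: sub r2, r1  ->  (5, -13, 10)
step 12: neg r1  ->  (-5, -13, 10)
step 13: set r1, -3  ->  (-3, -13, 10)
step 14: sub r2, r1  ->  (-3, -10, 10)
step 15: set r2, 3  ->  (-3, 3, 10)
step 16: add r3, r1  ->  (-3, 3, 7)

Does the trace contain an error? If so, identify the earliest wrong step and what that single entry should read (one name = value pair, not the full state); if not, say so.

Step 1: r2 = -(3) = -3 — agrees with the trace.
Step 2: r3 = -6 + -5 = -11 — consistent with the trace.
Step 3: r3 = -11 * -5 = 55 — agrees with the trace.
Step 4: r3 = -3 — in agreement.
Step 5: r2 = -3 + -5 = -8 — confirmed correct.
Step 6: r3 = -3 - -5 = 2 — in agreement.
Step 7: r3 = 2 - -8 = 10 — this is not what the trace shows.
First incorrect step: 7; the correct value is r3 = 10.

step 7, r3 = 10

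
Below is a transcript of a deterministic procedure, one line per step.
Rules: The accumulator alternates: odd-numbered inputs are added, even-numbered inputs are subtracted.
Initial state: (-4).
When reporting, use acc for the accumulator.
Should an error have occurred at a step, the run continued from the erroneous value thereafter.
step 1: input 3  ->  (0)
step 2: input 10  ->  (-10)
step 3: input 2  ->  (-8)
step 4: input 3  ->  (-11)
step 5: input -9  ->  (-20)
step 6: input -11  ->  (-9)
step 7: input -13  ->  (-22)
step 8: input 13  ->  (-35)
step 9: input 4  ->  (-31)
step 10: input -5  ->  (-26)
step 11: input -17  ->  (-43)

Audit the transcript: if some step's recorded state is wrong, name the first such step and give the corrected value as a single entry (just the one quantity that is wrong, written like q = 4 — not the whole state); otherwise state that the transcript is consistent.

1. acc = -4 + 3 = -1 (first mismatch against the transcript)
The earliest wrong entry is at step 1: it should read acc = -1.

step 1, acc = -1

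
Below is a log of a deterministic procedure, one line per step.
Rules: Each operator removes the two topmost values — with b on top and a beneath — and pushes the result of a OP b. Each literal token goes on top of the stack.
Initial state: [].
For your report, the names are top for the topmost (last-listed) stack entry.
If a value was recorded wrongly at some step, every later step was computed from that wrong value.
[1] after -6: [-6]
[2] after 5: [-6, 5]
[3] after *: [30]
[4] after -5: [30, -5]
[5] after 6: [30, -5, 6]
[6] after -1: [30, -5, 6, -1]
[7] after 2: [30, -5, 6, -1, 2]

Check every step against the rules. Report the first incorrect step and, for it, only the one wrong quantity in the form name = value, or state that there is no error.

step 1: push -6: top = -6 -> verified
step 2: push 5: top = 5 -> no discrepancy
step 3: -6 * 5 = -30 -> not what was recorded
That makes step 3 the first incorrect line — top = -30 is what it should show.

step 3, top = -30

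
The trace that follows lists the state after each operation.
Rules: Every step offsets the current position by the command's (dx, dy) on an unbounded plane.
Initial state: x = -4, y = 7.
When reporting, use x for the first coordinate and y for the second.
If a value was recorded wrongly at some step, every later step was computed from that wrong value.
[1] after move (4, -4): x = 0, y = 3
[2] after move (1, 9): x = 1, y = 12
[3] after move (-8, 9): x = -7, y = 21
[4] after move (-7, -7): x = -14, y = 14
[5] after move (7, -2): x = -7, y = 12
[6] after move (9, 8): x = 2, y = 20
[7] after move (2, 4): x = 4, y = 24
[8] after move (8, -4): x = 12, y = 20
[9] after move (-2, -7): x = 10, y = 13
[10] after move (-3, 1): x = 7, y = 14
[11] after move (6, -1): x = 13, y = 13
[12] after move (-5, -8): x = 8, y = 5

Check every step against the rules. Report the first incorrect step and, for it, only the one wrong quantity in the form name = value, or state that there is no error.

Recomputing the run from the initial state:
step 1: x = 0, y = 3
step 2: x = 1, y = 12
step 3: x = -7, y = 21
step 4: x = -14, y = 14
step 5: x = -7, y = 12
step 6: x = 2, y = 20
step 7: x = 4, y = 24
step 8: x = 12, y = 20
step 9: x = 10, y = 13
step 10: x = 7, y = 14
step 11: x = 13, y = 13
step 12: x = 8, y = 5
This matches the trace at every step.

no error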